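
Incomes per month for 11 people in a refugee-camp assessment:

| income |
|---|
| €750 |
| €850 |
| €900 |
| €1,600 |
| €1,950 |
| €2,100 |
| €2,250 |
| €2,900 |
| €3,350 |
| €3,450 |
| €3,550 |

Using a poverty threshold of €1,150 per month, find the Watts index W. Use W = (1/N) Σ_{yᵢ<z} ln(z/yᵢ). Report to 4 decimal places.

Below z: €750, €850, €900 (q = 3 of N = 11).
Log gaps: ln(1150/750) = 0.4274; ln(1150/850) = 0.3023; ln(1150/900) = 0.2451.
W = 0.974847 / 11 = 0.0886.

0.0886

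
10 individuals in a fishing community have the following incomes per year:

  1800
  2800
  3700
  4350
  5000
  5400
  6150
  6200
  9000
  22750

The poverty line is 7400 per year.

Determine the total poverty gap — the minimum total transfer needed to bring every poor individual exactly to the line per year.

23800

Incomes under z: 1800, 2800, 3700, 4350, 5000, 5400, 6150, 6200 (q = 8 of N = 10).
Individual gaps: 7400−1800 = 5600; 7400−2800 = 4600; 7400−3700 = 3700; 7400−4350 = 3050; 7400−5000 = 2400; 7400−5400 = 2000; 7400−6150 = 1250; 7400−6200 = 1200.
Aggregate gap = 23800.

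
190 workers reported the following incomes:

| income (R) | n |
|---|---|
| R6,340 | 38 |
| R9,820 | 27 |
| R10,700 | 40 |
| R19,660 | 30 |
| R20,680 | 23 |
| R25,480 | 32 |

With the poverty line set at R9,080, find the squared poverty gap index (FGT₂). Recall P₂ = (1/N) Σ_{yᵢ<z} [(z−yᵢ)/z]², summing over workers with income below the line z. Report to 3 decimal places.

Incomes under z: 38×R6,340 (q = 38 of N = 190).
Relative gaps: (9080−6340)/9080 = 0.3018 (×38).
Squared: 0.0911 (×38).
Sum = 3.460294; P₂ = 3.460294 / 190 = 0.018.

0.018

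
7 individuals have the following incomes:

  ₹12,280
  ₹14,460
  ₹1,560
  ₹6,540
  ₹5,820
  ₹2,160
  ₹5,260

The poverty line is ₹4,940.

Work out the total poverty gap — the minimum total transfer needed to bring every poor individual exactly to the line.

Poor units: ₹1,560, ₹2,160 (q = 2 of N = 7).
Individual gaps: 4940−1560 = 3380; 4940−2160 = 2780.
Aggregate gap = ₹6,160.

₹6,160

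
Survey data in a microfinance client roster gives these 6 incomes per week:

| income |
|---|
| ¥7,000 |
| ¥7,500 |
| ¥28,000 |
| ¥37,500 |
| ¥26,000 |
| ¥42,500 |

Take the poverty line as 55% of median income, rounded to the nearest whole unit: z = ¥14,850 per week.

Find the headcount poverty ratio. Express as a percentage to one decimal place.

33.3%

2 of the 6 respondents have income below ¥14,850.
H = 2/6 = 33.3%.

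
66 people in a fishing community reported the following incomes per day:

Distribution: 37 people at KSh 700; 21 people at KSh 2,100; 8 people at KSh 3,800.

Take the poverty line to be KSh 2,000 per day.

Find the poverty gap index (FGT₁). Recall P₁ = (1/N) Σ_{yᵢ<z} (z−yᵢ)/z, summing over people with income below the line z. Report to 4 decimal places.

0.3644

Poor units: 37×KSh 700 (q = 37 of N = 66).
Relative gaps: (2000−700)/2000 = 0.6500 (×37).
Σ = 24.050000. Dividing by the full population N = 66 gives P₁ = 0.3644.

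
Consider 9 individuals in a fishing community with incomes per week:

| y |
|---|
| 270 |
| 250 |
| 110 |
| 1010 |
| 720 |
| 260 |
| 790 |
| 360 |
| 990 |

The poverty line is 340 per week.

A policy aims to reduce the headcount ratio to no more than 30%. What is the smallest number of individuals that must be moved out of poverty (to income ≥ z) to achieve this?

2

4 of the 9 individuals are poor, so H = 4/9 = 0.444.
A headcount ratio of at most 30% allows at most ⌊0.30 × 9⌋ = 2 poor individuals.
So at least 4 − 2 = 2 must be lifted.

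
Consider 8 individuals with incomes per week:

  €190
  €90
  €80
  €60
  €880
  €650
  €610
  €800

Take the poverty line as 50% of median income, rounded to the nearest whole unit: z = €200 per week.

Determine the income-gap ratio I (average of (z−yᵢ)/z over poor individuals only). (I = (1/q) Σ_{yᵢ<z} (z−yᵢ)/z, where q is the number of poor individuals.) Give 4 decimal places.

Below the line: €60, €80, €90, €190 (q = 4 of N = 8).
Shortfall ratios (z−y)/z: 0.7000, 0.6000, 0.5500, 0.0500; sum = 1.900000.
The income-gap ratio divides by q (the poor only): 1.900000 / 4 = 0.4750.

0.4750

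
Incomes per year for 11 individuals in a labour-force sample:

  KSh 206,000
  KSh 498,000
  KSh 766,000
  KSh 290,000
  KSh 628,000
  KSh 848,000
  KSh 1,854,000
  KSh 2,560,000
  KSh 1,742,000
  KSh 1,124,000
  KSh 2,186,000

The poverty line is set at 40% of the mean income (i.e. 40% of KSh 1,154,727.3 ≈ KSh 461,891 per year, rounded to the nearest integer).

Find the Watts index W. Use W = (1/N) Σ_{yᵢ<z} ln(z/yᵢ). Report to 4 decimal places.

Below the line: KSh 206,000, KSh 290,000 (q = 2 of N = 11).
ln(z/y) terms: ln(461891/206000) = 0.8075; ln(461891/290000) = 0.4654.
W = 1.272901 / 11 = 0.1157.

0.1157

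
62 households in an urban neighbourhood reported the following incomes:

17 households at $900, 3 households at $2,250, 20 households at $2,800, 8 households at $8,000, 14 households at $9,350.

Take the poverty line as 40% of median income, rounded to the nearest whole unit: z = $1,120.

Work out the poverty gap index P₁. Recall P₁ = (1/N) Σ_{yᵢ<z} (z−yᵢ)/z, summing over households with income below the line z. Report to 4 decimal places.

Below z: 17×$900 (q = 17 of N = 62).
Shortfall ratios: (1120−900)/1120 = 0.1964 (×17).
Σ = 3.339286. Dividing by the full population N = 62 gives P₁ = 0.0539.

0.0539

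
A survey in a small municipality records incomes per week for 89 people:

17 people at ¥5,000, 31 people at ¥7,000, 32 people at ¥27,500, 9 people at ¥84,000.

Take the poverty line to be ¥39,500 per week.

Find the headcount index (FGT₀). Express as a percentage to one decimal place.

89.9%

80 of the 89 people have income below ¥39,500.
H = 80/89 = 89.9%.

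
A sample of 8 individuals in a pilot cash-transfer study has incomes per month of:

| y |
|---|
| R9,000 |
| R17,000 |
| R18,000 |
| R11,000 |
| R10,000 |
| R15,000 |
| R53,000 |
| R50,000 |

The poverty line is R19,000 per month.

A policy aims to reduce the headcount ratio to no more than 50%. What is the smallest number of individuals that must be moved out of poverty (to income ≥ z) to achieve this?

6 of the 8 individuals are poor, so H = 6/8 = 0.750.
A headcount ratio of at most 50% allows at most ⌊0.50 × 8⌋ = 4 poor individuals.
So at least 6 − 4 = 2 must be lifted.

2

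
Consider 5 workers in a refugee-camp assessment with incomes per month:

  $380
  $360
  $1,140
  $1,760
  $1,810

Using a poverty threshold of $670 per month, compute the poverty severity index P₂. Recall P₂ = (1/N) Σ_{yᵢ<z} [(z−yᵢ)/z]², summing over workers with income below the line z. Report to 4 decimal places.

0.0803

Below z: $360, $380 (q = 2 of N = 5).
Gap ratios (z−y)/z: (670−360)/670 = 0.4627; (670−380)/670 = 0.4328.
Squared: 0.2141; 0.1873.
Sum = 0.401426; P₂ = 0.401426 / 5 = 0.0803.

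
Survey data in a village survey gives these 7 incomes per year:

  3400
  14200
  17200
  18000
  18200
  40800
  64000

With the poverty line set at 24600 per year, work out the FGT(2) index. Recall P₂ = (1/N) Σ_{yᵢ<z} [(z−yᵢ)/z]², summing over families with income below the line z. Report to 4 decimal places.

Incomes under z: 3400, 14200, 17200, 18000, 18200 (q = 5 of N = 7).
Relative gaps: (24600−3400)/24600 = 0.8618; (24600−14200)/24600 = 0.4228; (24600−17200)/24600 = 0.3008; (24600−18000)/24600 = 0.2683; (24600−18200)/24600 = 0.2602.
Squared: 0.7427; 0.1787; 0.0905; 0.0720; 0.0677.
Sum = 1.151563; P₂ = 1.151563 / 7 = 0.1645.

0.1645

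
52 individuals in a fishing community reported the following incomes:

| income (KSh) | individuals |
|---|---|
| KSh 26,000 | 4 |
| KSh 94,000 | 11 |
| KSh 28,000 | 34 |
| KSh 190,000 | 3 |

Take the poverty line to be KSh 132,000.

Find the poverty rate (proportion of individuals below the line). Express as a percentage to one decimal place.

49 of the 52 individuals have income below KSh 132,000.
H = 49/52 = 94.2%.

94.2%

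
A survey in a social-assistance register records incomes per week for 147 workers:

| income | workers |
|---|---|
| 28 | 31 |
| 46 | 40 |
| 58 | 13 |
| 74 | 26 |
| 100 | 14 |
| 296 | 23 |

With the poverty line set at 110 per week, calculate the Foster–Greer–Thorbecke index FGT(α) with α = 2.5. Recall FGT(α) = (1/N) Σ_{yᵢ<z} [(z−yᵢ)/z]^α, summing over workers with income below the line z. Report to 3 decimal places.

0.196

Below the line: 31×28, 40×46, 13×58, 26×74, 14×100 (q = 124 of N = 147).
Normalized shortfalls: (110−28)/110 = 0.7455 (×31); (110−46)/110 = 0.5818 (×40); (110−58)/110 = 0.4727 (×13); (110−74)/110 = 0.3273 (×26); (110−100)/110 = 0.0909 (×14).
Raised to α = 2.5: 0.47979 (×31); 0.25821 (×40); 0.15365 (×13); 0.06127 (×26); 0.00249 (×14).
Sum = 28.827260; FGT(2.5) = 28.827260 / 147 = 0.196.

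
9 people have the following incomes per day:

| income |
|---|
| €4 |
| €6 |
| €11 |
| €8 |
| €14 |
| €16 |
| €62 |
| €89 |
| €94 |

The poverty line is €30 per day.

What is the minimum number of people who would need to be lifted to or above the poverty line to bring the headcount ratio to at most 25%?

4

6 of the 9 people are poor, so H = 6/9 = 0.667.
A headcount ratio of at most 25% allows at most ⌊0.25 × 9⌋ = 2 poor people.
So at least 6 − 2 = 4 must be lifted.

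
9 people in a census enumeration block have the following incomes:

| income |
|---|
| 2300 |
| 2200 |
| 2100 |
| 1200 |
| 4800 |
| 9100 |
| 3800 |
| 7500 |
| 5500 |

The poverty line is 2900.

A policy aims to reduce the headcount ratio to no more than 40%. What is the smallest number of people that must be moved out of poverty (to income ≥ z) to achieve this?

Currently q = 4 of N = 9 are below the line (H = 0.444).
A headcount ratio of at most 40% allows at most ⌊0.40 × 9⌋ = 3 poor people.
So at least 4 − 3 = 1 must be lifted.

1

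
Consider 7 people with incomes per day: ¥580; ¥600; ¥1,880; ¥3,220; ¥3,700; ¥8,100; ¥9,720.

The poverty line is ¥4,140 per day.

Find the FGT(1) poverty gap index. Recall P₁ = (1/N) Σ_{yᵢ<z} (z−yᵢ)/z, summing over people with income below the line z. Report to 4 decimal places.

Incomes under z: ¥580, ¥600, ¥1,880, ¥3,220, ¥3,700 (q = 5 of N = 7).
Gap ratios (z−y)/z: (4140−580)/4140 = 0.8599; (4140−600)/4140 = 0.8551; (4140−1880)/4140 = 0.5459; (4140−3220)/4140 = 0.2222; (4140−3700)/4140 = 0.1063.
Σ = 2.589372. Dividing by the full population N = 7 gives P₁ = 0.3699.

0.3699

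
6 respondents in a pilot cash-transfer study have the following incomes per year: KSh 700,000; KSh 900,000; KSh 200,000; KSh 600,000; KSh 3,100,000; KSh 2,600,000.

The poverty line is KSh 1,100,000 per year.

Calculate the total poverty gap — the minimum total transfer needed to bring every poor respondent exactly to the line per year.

Below the line: KSh 200,000, KSh 600,000, KSh 700,000, KSh 900,000 (q = 4 of N = 6).
Individual gaps: 1100000−200000 = 900000; 1100000−600000 = 500000; 1100000−700000 = 400000; 1100000−900000 = 200000.
Aggregate gap = KSh 2,000,000.

KSh 2,000,000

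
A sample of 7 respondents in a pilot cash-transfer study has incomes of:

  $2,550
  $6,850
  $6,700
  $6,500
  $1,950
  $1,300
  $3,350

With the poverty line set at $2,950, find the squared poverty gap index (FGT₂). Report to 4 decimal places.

Poor units: $1,300, $1,950, $2,550 (q = 3 of N = 7).
Relative gaps: (2950−1300)/2950 = 0.5593; (2950−1950)/2950 = 0.3390; (2950−2550)/2950 = 0.1356.
Squared: 0.3128; 0.1149; 0.0184.
Sum = 0.446136; P₂ = 0.446136 / 7 = 0.0637.

0.0637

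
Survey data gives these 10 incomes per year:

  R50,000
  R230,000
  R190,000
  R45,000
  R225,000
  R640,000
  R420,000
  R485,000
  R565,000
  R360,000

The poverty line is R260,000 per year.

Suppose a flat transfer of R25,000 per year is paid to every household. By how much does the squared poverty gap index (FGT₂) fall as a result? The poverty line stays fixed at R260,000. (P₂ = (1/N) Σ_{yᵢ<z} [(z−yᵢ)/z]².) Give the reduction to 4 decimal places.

0.0368

Before: below the line — R45,000, R50,000, R190,000, R225,000, R230,000; squared poverty gap index (FGT₂) = 0.144009.
After the R25,000 transfer: below the line — R70,000, R75,000, R215,000, R250,000, R255,000; squared poverty gap index (FGT₂) = 0.107212.
Reduction = 0.144009 − 0.107212 = 0.0368.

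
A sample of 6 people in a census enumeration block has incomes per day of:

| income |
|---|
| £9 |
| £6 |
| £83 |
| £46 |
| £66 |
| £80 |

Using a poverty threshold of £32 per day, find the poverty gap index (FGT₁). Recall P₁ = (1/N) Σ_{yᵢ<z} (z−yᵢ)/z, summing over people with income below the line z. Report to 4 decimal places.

Poor units: £6, £9 (q = 2 of N = 6).
Normalized shortfalls: (32−6)/32 = 0.8125; (32−9)/32 = 0.7188.
Σ = 1.531250. Dividing by the full population N = 6 gives P₁ = 0.2552.

0.2552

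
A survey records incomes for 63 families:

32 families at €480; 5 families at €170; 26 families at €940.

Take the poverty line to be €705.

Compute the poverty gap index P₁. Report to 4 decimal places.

Below the line: 5×€170, 32×€480 (q = 37 of N = 63).
Shortfall ratios: (705−170)/705 = 0.7589 (×5); (705−480)/705 = 0.3191 (×32).
Sum of shortfalls = 14.007092; P₁ averages over all N: 14.007092 / 63 = 0.2223.

0.2223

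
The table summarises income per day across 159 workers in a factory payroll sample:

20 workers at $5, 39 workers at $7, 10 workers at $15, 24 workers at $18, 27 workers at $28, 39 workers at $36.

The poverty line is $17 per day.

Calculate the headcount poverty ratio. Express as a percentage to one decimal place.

69 of the 159 workers have income below $17.
H = 69/159 = 43.4%.

43.4%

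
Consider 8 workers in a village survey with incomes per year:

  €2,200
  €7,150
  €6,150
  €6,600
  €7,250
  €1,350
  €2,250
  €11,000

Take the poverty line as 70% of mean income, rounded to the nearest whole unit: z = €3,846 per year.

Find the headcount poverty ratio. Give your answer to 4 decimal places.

0.3750

3 of the 8 workers have income below €3,846.
H = 3/8 = 0.3750.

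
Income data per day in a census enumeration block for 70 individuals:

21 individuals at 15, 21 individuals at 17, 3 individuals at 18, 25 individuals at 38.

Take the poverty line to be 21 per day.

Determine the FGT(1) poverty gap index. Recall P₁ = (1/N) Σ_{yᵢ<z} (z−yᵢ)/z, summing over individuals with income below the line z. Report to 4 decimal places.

0.1490

Poor units: 21×15, 21×17, 3×18 (q = 45 of N = 70).
Shortfall ratios: (21−15)/21 = 0.2857 (×21); (21−17)/21 = 0.1905 (×21); (21−18)/21 = 0.1429 (×3).
Σ = 10.428571. Dividing by the full population N = 70 gives P₁ = 0.1490.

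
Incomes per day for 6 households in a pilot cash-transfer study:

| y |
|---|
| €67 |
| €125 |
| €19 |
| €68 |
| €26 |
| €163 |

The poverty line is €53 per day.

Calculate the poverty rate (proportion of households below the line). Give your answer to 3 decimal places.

2 of the 6 households have income below €53.
H = 2/6 = 0.333.

0.333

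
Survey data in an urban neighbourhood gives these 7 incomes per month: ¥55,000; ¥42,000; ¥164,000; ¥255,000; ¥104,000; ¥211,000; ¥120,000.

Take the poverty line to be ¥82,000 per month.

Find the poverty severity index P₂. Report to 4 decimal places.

0.0495

Poor units: ¥42,000, ¥55,000 (q = 2 of N = 7).
Gap ratios (z−y)/z: (82000−42000)/82000 = 0.4878; (82000−55000)/82000 = 0.3293.
Squared: 0.2380; 0.1084.
Sum = 0.346371; P₂ = 0.346371 / 7 = 0.0495.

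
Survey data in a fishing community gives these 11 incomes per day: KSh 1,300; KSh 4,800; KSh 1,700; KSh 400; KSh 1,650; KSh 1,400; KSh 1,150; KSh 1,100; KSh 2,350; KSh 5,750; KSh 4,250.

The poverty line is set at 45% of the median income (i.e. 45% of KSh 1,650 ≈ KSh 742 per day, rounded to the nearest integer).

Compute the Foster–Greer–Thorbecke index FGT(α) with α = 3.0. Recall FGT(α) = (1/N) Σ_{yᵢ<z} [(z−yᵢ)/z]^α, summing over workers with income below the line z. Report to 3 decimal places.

0.009

Below the line: KSh 400 (q = 1 of N = 11).
Relative gaps: (742−400)/742 = 0.4609.
Raised to α = 3.0: 0.09792.
Sum = 0.097919; FGT(3.0) = 0.097919 / 11 = 0.009.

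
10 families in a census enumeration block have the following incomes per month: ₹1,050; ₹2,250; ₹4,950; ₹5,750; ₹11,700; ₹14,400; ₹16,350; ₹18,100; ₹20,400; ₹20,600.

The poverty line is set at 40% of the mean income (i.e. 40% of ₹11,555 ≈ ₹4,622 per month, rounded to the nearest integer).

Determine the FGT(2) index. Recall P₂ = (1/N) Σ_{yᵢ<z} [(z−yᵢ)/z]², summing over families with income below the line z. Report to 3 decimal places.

0.086

Below z: ₹1,050, ₹2,250 (q = 2 of N = 10).
Normalized shortfalls: (4622−1050)/4622 = 0.7728; (4622−2250)/4622 = 0.5132.
Squared: 0.5973; 0.2634.
Sum = 0.860631; P₂ = 0.860631 / 10 = 0.086.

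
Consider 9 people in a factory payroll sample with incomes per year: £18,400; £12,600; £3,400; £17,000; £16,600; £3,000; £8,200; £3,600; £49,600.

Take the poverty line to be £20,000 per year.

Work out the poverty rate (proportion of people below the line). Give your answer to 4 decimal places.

0.8889

8 of the 9 people have income below £20,000.
H = 8/9 = 0.8889.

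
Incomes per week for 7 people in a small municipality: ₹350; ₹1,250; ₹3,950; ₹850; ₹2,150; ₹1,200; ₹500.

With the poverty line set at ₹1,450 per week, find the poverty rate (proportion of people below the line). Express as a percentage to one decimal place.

5 of the 7 people have income below ₹1,450.
H = 5/7 = 71.4%.

71.4%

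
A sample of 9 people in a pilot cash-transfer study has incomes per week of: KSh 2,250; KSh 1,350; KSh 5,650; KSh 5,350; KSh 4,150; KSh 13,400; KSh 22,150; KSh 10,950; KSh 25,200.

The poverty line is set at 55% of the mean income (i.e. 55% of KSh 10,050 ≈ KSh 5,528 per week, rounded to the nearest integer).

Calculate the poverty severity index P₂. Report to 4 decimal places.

Below the line: KSh 1,350, KSh 2,250, KSh 4,150, KSh 5,350 (q = 4 of N = 9).
Gap ratios (z−y)/z: (5528−1350)/5528 = 0.7558; (5528−2250)/5528 = 0.5930; (5528−4150)/5528 = 0.2493; (5528−5350)/5528 = 0.0322.
Squared: 0.5712; 0.3516; 0.0621; 0.0010.
Sum = 0.986019; P₂ = 0.986019 / 9 = 0.1096.

0.1096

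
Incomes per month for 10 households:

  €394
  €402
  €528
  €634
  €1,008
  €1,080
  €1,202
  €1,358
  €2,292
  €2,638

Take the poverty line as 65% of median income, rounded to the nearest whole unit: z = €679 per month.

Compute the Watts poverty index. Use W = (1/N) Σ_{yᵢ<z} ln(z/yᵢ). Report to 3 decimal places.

Below the line: €394, €402, €528, €634 (q = 4 of N = 10).
Log gaps: ln(679/394) = 0.5443; ln(679/402) = 0.5242; ln(679/528) = 0.2515; ln(679/634) = 0.0686.
W = 1.388536 / 10 = 0.139.

0.139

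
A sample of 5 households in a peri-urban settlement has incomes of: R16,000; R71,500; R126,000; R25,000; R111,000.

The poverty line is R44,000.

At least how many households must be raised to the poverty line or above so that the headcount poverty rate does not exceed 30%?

2 of the 5 households are poor, so H = 2/5 = 0.400.
A headcount ratio of at most 30% allows at most ⌊0.30 × 5⌋ = 1 poor households.
So at least 2 − 1 = 1 must be lifted.

1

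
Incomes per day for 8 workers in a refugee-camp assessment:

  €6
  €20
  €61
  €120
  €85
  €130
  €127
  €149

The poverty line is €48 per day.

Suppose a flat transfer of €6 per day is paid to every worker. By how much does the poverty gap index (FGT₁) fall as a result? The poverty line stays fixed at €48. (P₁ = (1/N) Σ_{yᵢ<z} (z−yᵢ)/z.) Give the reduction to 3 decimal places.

0.031

Before: below the line — €6, €20; poverty gap index (FGT₁) = 0.18229.
After the €6 transfer: below the line — €12, €26; poverty gap index (FGT₁) = 0.15104.
Reduction = 0.18229 − 0.15104 = 0.031.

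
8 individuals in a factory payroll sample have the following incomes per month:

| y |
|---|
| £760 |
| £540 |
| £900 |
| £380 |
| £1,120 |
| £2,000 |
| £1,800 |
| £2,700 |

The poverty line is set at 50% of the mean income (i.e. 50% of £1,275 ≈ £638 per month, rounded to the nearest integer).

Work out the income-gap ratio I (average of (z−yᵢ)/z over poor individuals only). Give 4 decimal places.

0.2790

Incomes under z: £380, £540 (q = 2 of N = 8).
Relative gaps: 0.4044, 0.1536; sum = 0.557994.
The income-gap ratio divides by q (the poor only): 0.557994 / 2 = 0.2790.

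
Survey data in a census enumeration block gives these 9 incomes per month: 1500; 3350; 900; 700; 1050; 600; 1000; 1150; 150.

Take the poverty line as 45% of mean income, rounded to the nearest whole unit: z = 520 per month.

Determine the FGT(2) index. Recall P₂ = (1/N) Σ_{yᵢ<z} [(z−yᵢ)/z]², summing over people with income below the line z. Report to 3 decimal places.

Below the line: 150 (q = 1 of N = 9).
Normalized shortfalls: (520−150)/520 = 0.7115.
Squared: 0.5063.
Sum = 0.506287; P₂ = 0.506287 / 9 = 0.056.

0.056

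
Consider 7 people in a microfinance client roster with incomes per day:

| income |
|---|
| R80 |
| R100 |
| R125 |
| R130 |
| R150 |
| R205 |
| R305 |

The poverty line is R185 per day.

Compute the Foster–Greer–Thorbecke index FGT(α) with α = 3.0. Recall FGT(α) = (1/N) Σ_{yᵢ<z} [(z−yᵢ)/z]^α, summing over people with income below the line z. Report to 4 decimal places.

0.0496

Poor units: R80, R100, R125, R130, R150 (q = 5 of N = 7).
Gap ratios (z−y)/z: (185−80)/185 = 0.5676; (185−100)/185 = 0.4595; (185−125)/185 = 0.3243; (185−130)/185 = 0.2973; (185−150)/185 = 0.1892.
Raised to α = 3.0: 0.18283; 0.09699; 0.03411; 0.02628; 0.00677.
Sum = 0.346988; FGT(3.0) = 0.346988 / 7 = 0.0496.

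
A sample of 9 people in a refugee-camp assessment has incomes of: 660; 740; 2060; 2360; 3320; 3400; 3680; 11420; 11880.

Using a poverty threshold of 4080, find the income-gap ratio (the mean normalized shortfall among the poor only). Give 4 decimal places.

0.4321

Poor units: 660, 740, 2060, 2360, 3320, 3400, 3680 (q = 7 of N = 9).
Relative gaps: 0.8382, 0.8186, 0.4951, 0.4216, 0.1863, 0.1667, 0.0980; sum = 3.024510.
I averages over the q = 7 poor units only: 3.024510 / 7 = 0.4321.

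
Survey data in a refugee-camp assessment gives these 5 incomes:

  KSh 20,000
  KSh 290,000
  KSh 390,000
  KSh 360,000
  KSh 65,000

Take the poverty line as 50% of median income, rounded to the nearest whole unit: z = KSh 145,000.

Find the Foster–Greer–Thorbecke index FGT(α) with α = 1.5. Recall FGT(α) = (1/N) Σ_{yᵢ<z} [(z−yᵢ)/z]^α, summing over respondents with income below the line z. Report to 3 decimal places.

0.242

Below z: KSh 20,000, KSh 65,000 (q = 2 of N = 5).
Normalized shortfalls: (145000−20000)/145000 = 0.8621; (145000−65000)/145000 = 0.5517.
Raised to α = 1.5: 0.80041; 0.40981.
Sum = 1.210221; FGT(1.5) = 1.210221 / 5 = 0.242.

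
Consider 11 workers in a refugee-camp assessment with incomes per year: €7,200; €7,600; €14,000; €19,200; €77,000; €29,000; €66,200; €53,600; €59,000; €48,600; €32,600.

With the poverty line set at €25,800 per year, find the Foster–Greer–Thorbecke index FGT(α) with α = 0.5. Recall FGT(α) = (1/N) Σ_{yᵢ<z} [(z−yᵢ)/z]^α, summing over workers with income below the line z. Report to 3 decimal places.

0.261

Poor units: €7,200, €7,600, €14,000, €19,200 (q = 4 of N = 11).
Gap ratios (z−y)/z: (25800−7200)/25800 = 0.7209; (25800−7600)/25800 = 0.7054; (25800−14000)/25800 = 0.4574; (25800−19200)/25800 = 0.2558.
Raised to α = 0.5: 0.84908; 0.83990; 0.67629; 0.50578.
Sum = 2.871040; FGT(0.5) = 2.871040 / 11 = 0.261.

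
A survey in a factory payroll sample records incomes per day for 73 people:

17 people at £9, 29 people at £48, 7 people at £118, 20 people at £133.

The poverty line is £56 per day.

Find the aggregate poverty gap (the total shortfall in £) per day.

Poor units: 17×£9, 29×£48 (q = 46 of N = 73).
Individual gaps: 17×(56−9) = 799; 29×(56−48) = 232.
Aggregate gap = £1,031.

£1,031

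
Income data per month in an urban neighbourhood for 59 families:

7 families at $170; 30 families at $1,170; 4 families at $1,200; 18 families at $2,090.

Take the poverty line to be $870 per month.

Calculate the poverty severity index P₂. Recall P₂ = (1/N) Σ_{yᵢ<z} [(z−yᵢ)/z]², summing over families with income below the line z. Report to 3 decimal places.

Poor units: 7×$170 (q = 7 of N = 59).
Relative gaps: (870−170)/870 = 0.8046 (×7).
Squared: 0.6474 (×7).
Sum = 4.531642; P₂ = 4.531642 / 59 = 0.077.

0.077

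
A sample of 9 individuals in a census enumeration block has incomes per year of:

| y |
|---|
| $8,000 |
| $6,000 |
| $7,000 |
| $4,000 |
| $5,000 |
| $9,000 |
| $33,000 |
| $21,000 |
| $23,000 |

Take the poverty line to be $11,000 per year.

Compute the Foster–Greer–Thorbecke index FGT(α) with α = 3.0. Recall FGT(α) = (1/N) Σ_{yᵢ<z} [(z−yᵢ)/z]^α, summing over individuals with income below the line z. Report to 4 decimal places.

0.0654

Poor units: $4,000, $5,000, $6,000, $7,000, $8,000, $9,000 (q = 6 of N = 9).
Normalized shortfalls: (11000−4000)/11000 = 0.6364; (11000−5000)/11000 = 0.5455; (11000−6000)/11000 = 0.4545; (11000−7000)/11000 = 0.3636; (11000−8000)/11000 = 0.2727; (11000−9000)/11000 = 0.1818.
Raised to α = 3.0: 0.25770; 0.16228; 0.09391; 0.04808; 0.02029; 0.00601.
Sum = 0.588279; FGT(3.0) = 0.588279 / 9 = 0.0654.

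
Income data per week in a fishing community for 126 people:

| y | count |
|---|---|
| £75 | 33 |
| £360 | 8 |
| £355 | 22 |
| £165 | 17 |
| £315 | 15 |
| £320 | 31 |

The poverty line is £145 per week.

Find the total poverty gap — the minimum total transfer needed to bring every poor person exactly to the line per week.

£2,310

Poor units: 33×£75 (q = 33 of N = 126).
Individual gaps: 33×(145−75) = 2310.
Aggregate gap = £2,310.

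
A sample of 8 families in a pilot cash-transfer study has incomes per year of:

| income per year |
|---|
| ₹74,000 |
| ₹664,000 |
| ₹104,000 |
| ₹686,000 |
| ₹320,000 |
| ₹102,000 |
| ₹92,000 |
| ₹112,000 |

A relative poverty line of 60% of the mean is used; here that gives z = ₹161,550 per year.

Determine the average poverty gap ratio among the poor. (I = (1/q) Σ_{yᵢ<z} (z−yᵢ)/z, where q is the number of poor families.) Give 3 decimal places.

0.401

Poor units: ₹74,000, ₹92,000, ₹102,000, ₹104,000, ₹112,000 (q = 5 of N = 8).
Relative gaps: 0.5419, 0.4305, 0.3686, 0.3562, 0.3067; sum = 2.004024.
I averages over the q = 5 poor units only: 2.004024 / 5 = 0.401.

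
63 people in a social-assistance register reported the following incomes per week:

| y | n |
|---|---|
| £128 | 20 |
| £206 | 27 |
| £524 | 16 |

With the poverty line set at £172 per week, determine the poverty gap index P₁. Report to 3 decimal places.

Poor units: 20×£128 (q = 20 of N = 63).
Gap ratios (z−y)/z: (172−128)/172 = 0.2558 (×20).
Σ = 5.116279. Dividing by the full population N = 63 gives P₁ = 0.081.

0.081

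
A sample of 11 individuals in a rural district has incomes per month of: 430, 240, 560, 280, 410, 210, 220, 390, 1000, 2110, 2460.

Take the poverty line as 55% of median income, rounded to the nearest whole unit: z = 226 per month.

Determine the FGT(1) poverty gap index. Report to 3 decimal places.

Poor units: 210, 220 (q = 2 of N = 11).
Relative gaps: (226−210)/226 = 0.0708; (226−220)/226 = 0.0265.
Sum of shortfalls = 0.097345; P₁ averages over all N: 0.097345 / 11 = 0.009.

0.009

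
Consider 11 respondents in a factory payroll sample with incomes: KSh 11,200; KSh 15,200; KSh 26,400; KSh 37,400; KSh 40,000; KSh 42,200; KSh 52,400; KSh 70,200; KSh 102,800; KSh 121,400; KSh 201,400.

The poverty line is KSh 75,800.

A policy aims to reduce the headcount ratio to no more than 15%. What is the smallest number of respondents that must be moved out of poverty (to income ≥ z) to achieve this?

Currently q = 8 of N = 11 are below the line (H = 0.727).
A headcount ratio of at most 15% allows at most ⌊0.15 × 11⌋ = 1 poor respondents.
So at least 8 − 1 = 7 must be lifted.

7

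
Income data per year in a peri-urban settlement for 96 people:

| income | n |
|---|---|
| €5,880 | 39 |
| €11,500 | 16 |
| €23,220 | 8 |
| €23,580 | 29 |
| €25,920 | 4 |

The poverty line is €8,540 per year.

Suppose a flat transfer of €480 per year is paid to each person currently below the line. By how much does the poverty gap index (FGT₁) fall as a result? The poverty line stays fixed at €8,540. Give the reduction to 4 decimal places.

Before: below the line — 39×€5,880; poverty gap index (FGT₁) = 0.126537.
After the €480 transfer: below the line — 39×€6,360; poverty gap index (FGT₁) = 0.103703.
Reduction = 0.126537 − 0.103703 = 0.0228.

0.0228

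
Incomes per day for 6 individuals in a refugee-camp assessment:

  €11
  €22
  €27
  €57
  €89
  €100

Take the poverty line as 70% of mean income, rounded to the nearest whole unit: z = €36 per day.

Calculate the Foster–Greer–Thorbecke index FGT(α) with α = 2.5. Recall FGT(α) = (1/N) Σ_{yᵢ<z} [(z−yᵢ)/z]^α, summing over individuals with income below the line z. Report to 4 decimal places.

Incomes under z: €11, €22, €27 (q = 3 of N = 6).
Gap ratios (z−y)/z: (36−11)/36 = 0.6944; (36−22)/36 = 0.3889; (36−27)/36 = 0.2500.
Raised to α = 2.5: 0.40188; 0.09431; 0.03125.
Sum = 0.527439; FGT(2.5) = 0.527439 / 6 = 0.0879.

0.0879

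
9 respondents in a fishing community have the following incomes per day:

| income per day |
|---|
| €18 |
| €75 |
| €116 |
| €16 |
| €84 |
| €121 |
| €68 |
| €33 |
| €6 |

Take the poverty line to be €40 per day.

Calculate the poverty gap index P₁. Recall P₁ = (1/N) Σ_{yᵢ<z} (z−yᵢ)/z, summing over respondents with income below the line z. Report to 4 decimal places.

Poor units: €6, €16, €18, €33 (q = 4 of N = 9).
Gap ratios (z−y)/z: (40−6)/40 = 0.8500; (40−16)/40 = 0.6000; (40−18)/40 = 0.5500; (40−33)/40 = 0.1750.
Σ = 2.175000. Dividing by the full population N = 9 gives P₁ = 0.2417.

0.2417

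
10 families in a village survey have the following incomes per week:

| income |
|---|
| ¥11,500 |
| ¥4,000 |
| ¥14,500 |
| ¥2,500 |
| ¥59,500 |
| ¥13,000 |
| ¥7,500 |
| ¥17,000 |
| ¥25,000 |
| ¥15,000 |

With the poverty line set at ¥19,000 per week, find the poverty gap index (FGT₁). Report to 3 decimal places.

0.353

Below z: ¥2,500, ¥4,000, ¥7,500, ¥11,500, ¥13,000, ¥14,500, ¥15,000, ¥17,000 (q = 8 of N = 10).
Shortfall ratios: (19000−2500)/19000 = 0.8684; (19000−4000)/19000 = 0.7895; (19000−7500)/19000 = 0.6053; (19000−11500)/19000 = 0.3947; (19000−13000)/19000 = 0.3158; (19000−14500)/19000 = 0.2368; (19000−15000)/19000 = 0.2105; (19000−17000)/19000 = 0.1053.
Σ = 3.526316. Dividing by the full population N = 10 gives P₁ = 0.353.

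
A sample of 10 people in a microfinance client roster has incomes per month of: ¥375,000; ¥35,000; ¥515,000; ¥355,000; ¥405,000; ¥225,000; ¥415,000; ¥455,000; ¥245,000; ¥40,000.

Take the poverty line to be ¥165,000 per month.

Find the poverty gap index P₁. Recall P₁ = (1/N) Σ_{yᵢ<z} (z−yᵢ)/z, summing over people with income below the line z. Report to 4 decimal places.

0.1545

Below z: ¥35,000, ¥40,000 (q = 2 of N = 10).
Normalized shortfalls: (165000−35000)/165000 = 0.7879; (165000−40000)/165000 = 0.7576.
Σ = 1.545455. Dividing by the full population N = 10 gives P₁ = 0.1545.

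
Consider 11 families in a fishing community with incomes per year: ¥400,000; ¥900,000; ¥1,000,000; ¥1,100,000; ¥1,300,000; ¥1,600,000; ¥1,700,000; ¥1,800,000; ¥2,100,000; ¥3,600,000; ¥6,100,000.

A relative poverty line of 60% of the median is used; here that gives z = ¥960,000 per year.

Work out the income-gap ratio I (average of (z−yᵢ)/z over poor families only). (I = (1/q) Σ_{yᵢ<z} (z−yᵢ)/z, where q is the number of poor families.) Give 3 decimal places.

0.323

Below the line: ¥400,000, ¥900,000 (q = 2 of N = 11).
Shortfall ratios (z−y)/z: 0.5833, 0.0625; sum = 0.645833.
The income-gap ratio divides by q (the poor only): 0.645833 / 2 = 0.323.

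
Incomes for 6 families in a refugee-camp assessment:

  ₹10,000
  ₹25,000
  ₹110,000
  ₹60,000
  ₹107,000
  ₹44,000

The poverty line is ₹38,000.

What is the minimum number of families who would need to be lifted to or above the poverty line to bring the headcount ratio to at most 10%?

2

2 of the 6 families are poor, so H = 2/6 = 0.333.
A headcount ratio of at most 10% allows at most ⌊0.10 × 6⌋ = 0 poor families.
So at least 2 − 0 = 2 must be lifted.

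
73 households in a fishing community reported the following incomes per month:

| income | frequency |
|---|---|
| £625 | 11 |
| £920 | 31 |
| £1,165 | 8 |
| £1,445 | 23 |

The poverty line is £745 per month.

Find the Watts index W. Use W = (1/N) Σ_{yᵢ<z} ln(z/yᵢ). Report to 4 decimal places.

0.0265

Below z: 11×£625 (q = 11 of N = 73).
Log gaps: ln(745/625) = 0.1756 (×11).
W = 1.931958 / 73 = 0.0265.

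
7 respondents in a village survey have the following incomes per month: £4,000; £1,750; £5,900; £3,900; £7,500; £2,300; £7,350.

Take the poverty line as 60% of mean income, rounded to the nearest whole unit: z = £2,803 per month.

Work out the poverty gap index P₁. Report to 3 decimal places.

Poor units: £1,750, £2,300 (q = 2 of N = 7).
Gap ratios (z−y)/z: (2803−1750)/2803 = 0.3757; (2803−2300)/2803 = 0.1795.
Σ = 0.555120. Dividing by the full population N = 7 gives P₁ = 0.079.

0.079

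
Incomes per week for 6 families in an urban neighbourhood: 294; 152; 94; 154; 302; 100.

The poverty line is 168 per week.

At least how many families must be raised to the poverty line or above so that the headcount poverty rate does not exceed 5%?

4

4 of the 6 families are poor, so H = 4/6 = 0.667.
A headcount ratio of at most 5% allows at most ⌊0.05 × 6⌋ = 0 poor families.
So at least 4 − 0 = 4 must be lifted.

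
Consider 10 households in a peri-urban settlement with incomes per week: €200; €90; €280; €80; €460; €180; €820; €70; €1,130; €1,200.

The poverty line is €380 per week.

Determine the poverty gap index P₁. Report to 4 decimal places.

Below the line: €70, €80, €90, €180, €200, €280 (q = 6 of N = 10).
Shortfall ratios: (380−70)/380 = 0.8158; (380−80)/380 = 0.7895; (380−90)/380 = 0.7632; (380−180)/380 = 0.5263; (380−200)/380 = 0.4737; (380−280)/380 = 0.2632.
Σ = 3.631579. Dividing by the full population N = 10 gives P₁ = 0.3632.

0.3632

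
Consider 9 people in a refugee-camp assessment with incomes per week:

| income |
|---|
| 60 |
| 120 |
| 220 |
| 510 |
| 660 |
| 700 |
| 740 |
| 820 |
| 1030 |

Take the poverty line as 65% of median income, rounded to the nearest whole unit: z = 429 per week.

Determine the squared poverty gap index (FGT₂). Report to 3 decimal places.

0.166

Poor units: 60, 120, 220 (q = 3 of N = 9).
Normalized shortfalls: (429−60)/429 = 0.8601; (429−120)/429 = 0.7203; (429−220)/429 = 0.4872.
Squared: 0.7398; 0.5188; 0.2373.
Sum = 1.495987; P₂ = 1.495987 / 9 = 0.166.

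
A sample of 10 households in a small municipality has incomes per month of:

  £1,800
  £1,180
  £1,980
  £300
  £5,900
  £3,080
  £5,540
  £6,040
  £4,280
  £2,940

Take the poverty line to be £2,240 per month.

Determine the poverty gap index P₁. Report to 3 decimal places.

0.165

Below the line: £300, £1,180, £1,800, £1,980 (q = 4 of N = 10).
Gap ratios (z−y)/z: (2240−300)/2240 = 0.8661; (2240−1180)/2240 = 0.4732; (2240−1800)/2240 = 0.1964; (2240−1980)/2240 = 0.1161.
Sum of shortfalls = 1.651786; P₁ averages over all N: 1.651786 / 10 = 0.165.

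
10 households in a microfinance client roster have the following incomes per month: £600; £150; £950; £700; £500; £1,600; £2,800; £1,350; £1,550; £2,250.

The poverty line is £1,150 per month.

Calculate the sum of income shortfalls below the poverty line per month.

Incomes under z: £150, £500, £600, £700, £950 (q = 5 of N = 10).
Individual gaps: 1150−150 = 1000; 1150−500 = 650; 1150−600 = 550; 1150−700 = 450; 1150−950 = 200.
Aggregate gap = £2,850.

£2,850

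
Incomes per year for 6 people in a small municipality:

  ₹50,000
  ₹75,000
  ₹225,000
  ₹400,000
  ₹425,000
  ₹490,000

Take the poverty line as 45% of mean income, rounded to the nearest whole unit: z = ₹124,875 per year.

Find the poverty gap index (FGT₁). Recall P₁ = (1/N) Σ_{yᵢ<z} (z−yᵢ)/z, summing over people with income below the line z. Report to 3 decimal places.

Below z: ₹50,000, ₹75,000 (q = 2 of N = 6).
Gap ratios (z−y)/z: (124875−50000)/124875 = 0.5996; (124875−75000)/124875 = 0.3994.
Sum of shortfalls = 0.998999; P₁ averages over all N: 0.998999 / 6 = 0.166.

0.166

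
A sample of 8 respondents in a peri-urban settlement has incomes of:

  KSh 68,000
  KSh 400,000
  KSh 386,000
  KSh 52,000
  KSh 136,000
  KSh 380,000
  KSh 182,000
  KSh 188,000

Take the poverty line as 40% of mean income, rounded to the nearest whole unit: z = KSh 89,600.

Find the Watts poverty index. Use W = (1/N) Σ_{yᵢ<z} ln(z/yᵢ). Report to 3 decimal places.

Incomes under z: KSh 52,000, KSh 68,000 (q = 2 of N = 8).
Log shortfalls: ln(89600/52000) = 0.5441; ln(89600/68000) = 0.2758.
W = 0.819959 / 8 = 0.102.

0.102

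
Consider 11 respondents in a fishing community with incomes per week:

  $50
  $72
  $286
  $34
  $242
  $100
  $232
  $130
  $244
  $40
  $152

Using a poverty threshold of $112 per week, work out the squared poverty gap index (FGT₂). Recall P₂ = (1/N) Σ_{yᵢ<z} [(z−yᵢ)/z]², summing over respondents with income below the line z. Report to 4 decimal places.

0.1222

Incomes under z: $34, $40, $50, $72, $100 (q = 5 of N = 11).
Gap ratios (z−y)/z: (112−34)/112 = 0.6964; (112−40)/112 = 0.6429; (112−50)/112 = 0.5536; (112−72)/112 = 0.3571; (112−100)/112 = 0.1071.
Squared: 0.4850; 0.4133; 0.3064; 0.1276; 0.0115.
Sum = 1.343750; P₂ = 1.343750 / 11 = 0.1222.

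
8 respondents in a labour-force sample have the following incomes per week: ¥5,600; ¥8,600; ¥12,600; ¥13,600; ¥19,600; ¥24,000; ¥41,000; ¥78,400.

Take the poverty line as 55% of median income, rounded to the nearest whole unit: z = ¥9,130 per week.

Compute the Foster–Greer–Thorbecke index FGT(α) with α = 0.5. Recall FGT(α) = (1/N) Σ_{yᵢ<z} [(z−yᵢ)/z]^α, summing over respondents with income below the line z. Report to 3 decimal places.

Incomes under z: ¥5,600, ¥8,600 (q = 2 of N = 8).
Shortfall ratios: (9130−5600)/9130 = 0.3866; (9130−8600)/9130 = 0.0581.
Raised to α = 0.5: 0.62180; 0.24094.
Sum = 0.862738; FGT(0.5) = 0.862738 / 8 = 0.108.

0.108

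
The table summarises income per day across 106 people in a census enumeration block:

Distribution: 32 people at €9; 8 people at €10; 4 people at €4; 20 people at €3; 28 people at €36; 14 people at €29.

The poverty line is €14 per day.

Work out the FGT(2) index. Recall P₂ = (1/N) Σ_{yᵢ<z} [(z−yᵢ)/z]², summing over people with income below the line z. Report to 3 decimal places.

0.180

Below the line: 20×€3, 4×€4, 32×€9, 8×€10 (q = 64 of N = 106).
Relative gaps: (14−3)/14 = 0.7857 (×20); (14−4)/14 = 0.7143 (×4); (14−9)/14 = 0.3571 (×32); (14−10)/14 = 0.2857 (×8).
Squared: 0.6173 (×20); 0.5102 (×4); 0.1276 (×32); 0.0816 (×8).
Sum = 19.122449; P₂ = 19.122449 / 106 = 0.180.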